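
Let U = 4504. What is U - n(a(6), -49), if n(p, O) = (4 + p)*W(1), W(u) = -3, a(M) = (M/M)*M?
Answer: 4534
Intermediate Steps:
a(M) = M (a(M) = 1*M = M)
n(p, O) = -12 - 3*p (n(p, O) = (4 + p)*(-3) = -12 - 3*p)
U - n(a(6), -49) = 4504 - (-12 - 3*6) = 4504 - (-12 - 18) = 4504 - 1*(-30) = 4504 + 30 = 4534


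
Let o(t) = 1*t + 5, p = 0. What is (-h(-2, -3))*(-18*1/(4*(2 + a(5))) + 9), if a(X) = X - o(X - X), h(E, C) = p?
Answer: 0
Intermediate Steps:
o(t) = 5 + t (o(t) = t + 5 = 5 + t)
h(E, C) = 0
a(X) = -5 + X (a(X) = X - (5 + (X - X)) = X - (5 + 0) = X - 1*5 = X - 5 = -5 + X)
(-h(-2, -3))*(-18*1/(4*(2 + a(5))) + 9) = (-1*0)*(-18*1/(4*(2 + (-5 + 5))) + 9) = 0*(-18*1/(4*(2 + 0)) + 9) = 0*(-18/(2*4) + 9) = 0*(-18/8 + 9) = 0*(-18*1/8 + 9) = 0*(-9/4 + 9) = 0*(27/4) = 0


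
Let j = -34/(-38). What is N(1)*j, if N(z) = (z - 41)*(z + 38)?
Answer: -26520/19 ≈ -1395.8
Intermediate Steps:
j = 17/19 (j = -34*(-1/38) = 17/19 ≈ 0.89474)
N(z) = (-41 + z)*(38 + z)
N(1)*j = (-1558 + 1² - 3*1)*(17/19) = (-1558 + 1 - 3)*(17/19) = -1560*17/19 = -26520/19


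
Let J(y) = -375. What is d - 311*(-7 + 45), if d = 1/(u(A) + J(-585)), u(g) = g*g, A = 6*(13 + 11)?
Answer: -240626297/20361 ≈ -11818.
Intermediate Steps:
A = 144 (A = 6*24 = 144)
u(g) = g**2
d = 1/20361 (d = 1/(144**2 - 375) = 1/(20736 - 375) = 1/20361 ≈ 4.9114e-5)
d - 311*(-7 + 45) = 1/20361 - 311*(-7 + 45) = 1/20361 - 311*38 = 1/20361 - 1*11818 = 1/20361 - 11818 = -240626297/20361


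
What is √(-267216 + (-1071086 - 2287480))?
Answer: I*√3625782 ≈ 1904.1*I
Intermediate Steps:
√(-267216 + (-1071086 - 2287480)) = √(-267216 - 3358566) = √(-3625782) = I*√3625782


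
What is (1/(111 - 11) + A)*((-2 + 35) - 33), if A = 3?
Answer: 0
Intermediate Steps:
(1/(111 - 11) + A)*((-2 + 35) - 33) = (1/(111 - 11) + 3)*((-2 + 35) - 33) = (1/100 + 3)*(33 - 33) = (1/100 + 3)*0 = (301/100)*0 = 0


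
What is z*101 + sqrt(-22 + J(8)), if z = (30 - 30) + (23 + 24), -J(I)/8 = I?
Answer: 4747 + I*sqrt(86) ≈ 4747.0 + 9.2736*I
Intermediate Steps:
J(I) = -8*I
z = 47 (z = 0 + 47 = 47)
z*101 + sqrt(-22 + J(8)) = 47*101 + sqrt(-22 - 8*8) = 4747 + sqrt(-22 - 64) = 4747 + sqrt(-86) = 4747 + I*sqrt(86)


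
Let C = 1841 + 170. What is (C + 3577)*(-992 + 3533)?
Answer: 14199108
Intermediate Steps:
C = 2011
(C + 3577)*(-992 + 3533) = (2011 + 3577)*(-992 + 3533) = 5588*2541 = 14199108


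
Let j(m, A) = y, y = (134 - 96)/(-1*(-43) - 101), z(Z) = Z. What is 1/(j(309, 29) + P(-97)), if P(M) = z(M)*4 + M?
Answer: -29/14084 ≈ -0.0020591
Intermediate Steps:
y = -19/29 (y = 38/(43 - 101) = 38/(-58) = 38*(-1/58) = -19/29 ≈ -0.65517)
j(m, A) = -19/29
P(M) = 5*M (P(M) = M*4 + M = 4*M + M = 5*M)
1/(j(309, 29) + P(-97)) = 1/(-19/29 + 5*(-97)) = 1/(-19/29 - 485) = 1/(-14084/29) = -29/14084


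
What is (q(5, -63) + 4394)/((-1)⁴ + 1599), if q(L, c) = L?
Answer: 4399/1600 ≈ 2.7494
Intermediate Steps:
(q(5, -63) + 4394)/((-1)⁴ + 1599) = (5 + 4394)/((-1)⁴ + 1599) = 4399/(1 + 1599) = 4399/1600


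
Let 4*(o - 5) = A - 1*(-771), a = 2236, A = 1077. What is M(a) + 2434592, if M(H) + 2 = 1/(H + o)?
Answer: 6580696771/2703 ≈ 2.4346e+6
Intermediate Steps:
o = 467 (o = 5 + (1077 - 1*(-771))/4 = 5 + (1077 + 771)/4 = 5 + (¼)*1848 = 5 + 462 = 467)
M(H) = -2 + 1/(467 + H) (M(H) = -2 + 1/(H + 467) = -2 + 1/(467 + H))
M(a) + 2434592 = (-933 - 2*2236)/(467 + 2236) + 2434592 = (-933 - 4472)/2703 + 2434592 = (1/2703)*(-5405) + 2434592 = -5405/2703 + 2434592 = 6580696771/2703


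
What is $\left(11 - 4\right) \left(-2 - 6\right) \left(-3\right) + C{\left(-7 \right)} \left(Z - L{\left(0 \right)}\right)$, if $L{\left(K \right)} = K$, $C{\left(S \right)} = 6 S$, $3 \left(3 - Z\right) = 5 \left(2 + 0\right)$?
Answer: $182$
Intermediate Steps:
$Z = - \frac{1}{3}$ ($Z = 3 - \frac{5 \left(2 + 0\right)}{3} = 3 - \frac{5 \cdot 2}{3} = 3 - \frac{10}{3} = - \frac{1}{3} \approx -0.33333$)
$\left(11 - 4\right) \left(-2 - 6\right) \left(-3\right) + C{\left(-7 \right)} \left(Z - L{\left(0 \right)}\right) = \left(11 - 4\right) \left(-2 - 6\right) \left(-3\right) + 6 \left(-7\right) \left(- \frac{1}{3} - 0\right) = 7 \left(-8\right) \left(-3\right) - 42 \left(- \frac{1}{3} + 0\right) = \left(-56\right) \left(-3\right) - -14 = 168 + 14 = 182$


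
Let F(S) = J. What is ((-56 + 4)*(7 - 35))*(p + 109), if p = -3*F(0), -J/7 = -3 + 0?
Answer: 66976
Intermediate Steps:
J = 21 (J = -7*(-3 + 0) = -7*(-3) = 21)
F(S) = 21
p = -63 (p = -3*21 = -63)
((-56 + 4)*(7 - 35))*(p + 109) = ((-56 + 4)*(7 - 35))*(-63 + 109) = -52*(-28)*46 = 1456*46 = 66976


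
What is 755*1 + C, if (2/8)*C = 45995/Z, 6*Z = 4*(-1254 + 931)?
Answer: -32105/323 ≈ -99.396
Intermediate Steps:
Z = -646/3 (Z = (4*(-1254 + 931))/6 = (4*(-323))/6 = (⅙)*(-1292) = -646/3 ≈ -215.33)
C = -275970/323 (C = 4*(45995/(-646/3)) = 4*(45995*(-3/646)) = 4*(-137985/646) = -275970/323 ≈ -854.40)
755*1 + C = 755*1 - 275970/323 = 755 - 275970/323 = -32105/323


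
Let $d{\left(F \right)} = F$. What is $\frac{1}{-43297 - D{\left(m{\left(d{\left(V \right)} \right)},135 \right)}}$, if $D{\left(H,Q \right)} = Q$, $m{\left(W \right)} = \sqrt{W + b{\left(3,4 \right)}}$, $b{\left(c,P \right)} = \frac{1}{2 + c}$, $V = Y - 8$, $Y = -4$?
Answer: $- \frac{1}{43432} \approx -2.3025 \cdot 10^{-5}$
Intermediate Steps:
$V = -12$ ($V = -4 - 8 = -12$)
$m{\left(W \right)} = \sqrt{\frac{1}{5} + W}$ ($m{\left(W \right)} = \sqrt{W + \frac{1}{2 + 3}} = \sqrt{W + \frac{1}{5}} = \sqrt{\frac{1}{5} + W}$)
$\frac{1}{-43297 - D{\left(m{\left(d{\left(V \right)} \right)},135 \right)}} = \frac{1}{-43297 - 135} = \frac{1}{-43432} = - \frac{1}{43432}$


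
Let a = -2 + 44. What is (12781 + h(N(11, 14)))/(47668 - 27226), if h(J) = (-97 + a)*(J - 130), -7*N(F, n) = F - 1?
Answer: 46689/47698 ≈ 0.97885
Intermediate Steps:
N(F, n) = ⅐ - F/7 (N(F, n) = -(F - 1)/7 = -(-1 + F)/7 = ⅐ - F/7)
a = 42
h(J) = 7150 - 55*J (h(J) = (-97 + 42)*(J - 130) = -55*(-130 + J) = 7150 - 55*J)
(12781 + h(N(11, 14)))/(47668 - 27226) = (12781 + (7150 - 55*(⅐ - ⅐*11)))/(47668 - 27226) = (12781 + (7150 - 55*(⅐ - 11/7)))/20442 = (12781 + (7150 - 55*(-10/7)))*(1/20442) = (12781 + (7150 + 550/7))*(1/20442) = (12781 + 50600/7)*(1/20442) = (140067/7)*(1/20442) = 46689/47698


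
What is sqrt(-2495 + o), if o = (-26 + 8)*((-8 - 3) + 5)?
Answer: I*sqrt(2387) ≈ 48.857*I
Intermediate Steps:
o = 108 (o = -18*(-11 + 5) = -18*(-6) = 108)
sqrt(-2495 + o) = sqrt(-2495 + 108) = sqrt(-2387) = I*sqrt(2387)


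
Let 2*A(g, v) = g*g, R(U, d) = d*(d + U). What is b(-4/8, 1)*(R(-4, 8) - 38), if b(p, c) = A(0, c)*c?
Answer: 0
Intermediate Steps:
R(U, d) = d*(U + d)
A(g, v) = g²/2 (A(g, v) = (g*g)/2 = g²/2)
b(p, c) = 0 (b(p, c) = ((½)*0²)*c = ((½)*0)*c = 0*c = 0)
b(-4/8, 1)*(R(-4, 8) - 38) = 0*(8*(-4 + 8) - 38) = 0*(8*4 - 38) = 0*(32 - 38) = 0*(-6) = 0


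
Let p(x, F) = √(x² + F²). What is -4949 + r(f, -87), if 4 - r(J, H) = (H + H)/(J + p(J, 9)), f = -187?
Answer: -122669/27 + 290*√1402/27 ≈ -4141.1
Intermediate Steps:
p(x, F) = √(F² + x²)
r(J, H) = 4 - 2*H/(J + √(81 + J²)) (r(J, H) = 4 - (H + H)/(J + √(9² + J²)) = 4 - 2*H/(J + √(81 + J²)))
-4949 + r(f, -87) = -4949 + 2*(-1*(-87) + 2*(-187) + 2*√(81 + (-187)²))/(-187 + √(81 + (-187)²)) = -4949 + 2*(87 - 374 + 2*√(81 + 34969))/(-187 + √(81 + 34969)) = -4949 + 2*(87 - 374 + 2*√35050)/(-187 + √35050) = -4949 + 2*(87 - 374 + 2*(5*√1402))/(-187 + 5*√1402) = -4949 + 2*(87 - 374 + 10*√1402)/(-187 + 5*√1402) = -4949 + 2*(-287 + 10*√1402)/(-187 + 5*√1402)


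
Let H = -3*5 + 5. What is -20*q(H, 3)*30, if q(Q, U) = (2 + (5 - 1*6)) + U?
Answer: -2400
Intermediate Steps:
H = -10 (H = -15 + 5 = -10)
q(Q, U) = 1 + U (q(Q, U) = (2 + (5 - 6)) + U = (2 - 1) + U = 1 + U)
-20*q(H, 3)*30 = -20*(1 + 3)*30 = -20*4*30 = -80*30 = -2400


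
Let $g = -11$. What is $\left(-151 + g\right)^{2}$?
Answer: $26244$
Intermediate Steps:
$\left(-151 + g\right)^{2} = \left(-151 - 11\right)^{2} = \left(-162\right)^{2} = 26244$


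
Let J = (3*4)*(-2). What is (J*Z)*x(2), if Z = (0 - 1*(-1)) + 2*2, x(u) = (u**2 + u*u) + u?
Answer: -1200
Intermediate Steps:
x(u) = u + 2*u**2 (x(u) = (u**2 + u**2) + u = 2*u**2 + u = u + 2*u**2)
Z = 5 (Z = (0 + 1) + 4 = 1 + 4 = 5)
J = -24 (J = 12*(-2) = -24)
(J*Z)*x(2) = (-24*5)*(2*(1 + 2*2)) = -240*(1 + 4) = -240*5 = -120*10 = -1200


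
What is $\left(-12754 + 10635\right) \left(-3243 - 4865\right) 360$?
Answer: $6185106720$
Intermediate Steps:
$\left(-12754 + 10635\right) \left(-3243 - 4865\right) 360 = \left(-2119\right) \left(-8108\right) 360 = 17180852 \cdot 360 = 6185106720$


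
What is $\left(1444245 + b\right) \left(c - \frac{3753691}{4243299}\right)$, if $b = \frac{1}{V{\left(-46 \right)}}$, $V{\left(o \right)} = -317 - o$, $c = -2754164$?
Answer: $- \frac{4574079769551110216438}{1149934029} \approx -3.9777 \cdot 10^{12}$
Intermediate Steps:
$b = - \frac{1}{271}$ ($b = \frac{1}{-317 - -46} = \frac{1}{-317 + 46} = \frac{1}{-271} = - \frac{1}{271} \approx -0.00369$)
$\left(1444245 + b\right) \left(c - \frac{3753691}{4243299}\right) = \left(1444245 - \frac{1}{271}\right) \left(-2754164 - \frac{3753691}{4243299}\right) = \frac{391390394 \left(-2754164 - \frac{3753691}{4243299}\right)}{271} = \frac{391390394}{271} \left(- \frac{11686745100727}{4243299}\right) = - \frac{4574079769551110216438}{1149934029}$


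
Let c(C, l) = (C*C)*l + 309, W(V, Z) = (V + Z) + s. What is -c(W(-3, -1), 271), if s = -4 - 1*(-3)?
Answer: -7084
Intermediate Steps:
s = -1 (s = -4 + 3 = -1)
W(V, Z) = -1 + V + Z (W(V, Z) = (V + Z) - 1 = -1 + V + Z)
c(C, l) = 309 + l*C**2 (c(C, l) = C**2*l + 309 = l*C**2 + 309 = 309 + l*C**2)
-c(W(-3, -1), 271) = -(309 + 271*(-1 - 3 - 1)**2) = -(309 + 271*(-5)**2) = -(309 + 271*25) = -(309 + 6775) = -1*7084 = -7084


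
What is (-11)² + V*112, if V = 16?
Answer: 1913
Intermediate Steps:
(-11)² + V*112 = (-11)² + 16*112 = 121 + 1792 = 1913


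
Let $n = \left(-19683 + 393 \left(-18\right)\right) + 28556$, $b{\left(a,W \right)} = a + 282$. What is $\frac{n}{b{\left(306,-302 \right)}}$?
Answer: $\frac{257}{84} \approx 3.0595$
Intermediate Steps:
$b{\left(a,W \right)} = 282 + a$
$n = 1799$ ($n = \left(-19683 - 7074\right) + 28556 = -26757 + 28556 = 1799$)
$\frac{n}{b{\left(306,-302 \right)}} = \frac{1799}{282 + 306} = \frac{1799}{588} = 1799 \cdot \frac{1}{588} = \frac{257}{84}$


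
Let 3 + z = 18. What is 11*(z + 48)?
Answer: 693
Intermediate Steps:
z = 15 (z = -3 + 18 = 15)
11*(z + 48) = 11*(15 + 48) = 11*63 = 693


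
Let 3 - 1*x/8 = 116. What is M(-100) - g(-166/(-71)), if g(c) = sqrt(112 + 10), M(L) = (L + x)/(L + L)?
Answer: 251/50 - sqrt(122) ≈ -6.0254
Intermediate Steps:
x = -904 (x = 24 - 8*116 = 24 - 928 = -904)
M(L) = (-904 + L)/(2*L) (M(L) = (L - 904)/(L + L) = (-904 + L)/((2*L)) = (-904 + L)*(1/(2*L)) = (-904 + L)/(2*L))
g(c) = sqrt(122)
M(-100) - g(-166/(-71)) = (1/2)*(-904 - 100)/(-100) - sqrt(122) = (1/2)*(-1/100)*(-1004) - sqrt(122) = 251/50 - sqrt(122)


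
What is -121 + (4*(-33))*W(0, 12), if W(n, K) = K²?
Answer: -19129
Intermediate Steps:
-121 + (4*(-33))*W(0, 12) = -121 + (4*(-33))*12² = -121 - 132*144 = -121 - 19008 = -19129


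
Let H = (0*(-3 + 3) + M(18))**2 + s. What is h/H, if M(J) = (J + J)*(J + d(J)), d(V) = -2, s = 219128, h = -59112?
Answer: -7389/68863 ≈ -0.10730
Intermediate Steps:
M(J) = 2*J*(-2 + J) (M(J) = (J + J)*(J - 2) = (2*J)*(-2 + J) = 2*J*(-2 + J))
H = 550904 (H = (0*(-3 + 3) + 2*18*(-2 + 18))**2 + 219128 = (0*0 + 2*18*16)**2 + 219128 = (0 + 576)**2 + 219128 = 576**2 + 219128 = 331776 + 219128 = 550904)
h/H = -59112/550904 = -59112*1/550904 = -7389/68863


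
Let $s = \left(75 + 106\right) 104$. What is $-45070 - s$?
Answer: $-63894$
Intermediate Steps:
$s = 18824$ ($s = 181 \cdot 104 = 18824$)
$-45070 - s = -45070 - 18824 = -63894$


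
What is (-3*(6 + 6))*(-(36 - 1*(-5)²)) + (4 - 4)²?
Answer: 396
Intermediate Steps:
(-3*(6 + 6))*(-(36 - 1*(-5)²)) + (4 - 4)² = (-3*12)*(-(36 - 1*25)) + 0² = -(-36)*(36 - 25) + 0 = -(-36)*11 + 0 = -36*(-11) + 0 = 396 + 0 = 396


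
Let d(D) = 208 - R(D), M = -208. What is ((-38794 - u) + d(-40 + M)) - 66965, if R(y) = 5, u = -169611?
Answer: 64055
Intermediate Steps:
d(D) = 203 (d(D) = 208 - 1*5 = 208 - 5 = 203)
((-38794 - u) + d(-40 + M)) - 66965 = ((-38794 - 1*(-169611)) + 203) - 66965 = ((-38794 + 169611) + 203) - 66965 = (130817 + 203) - 66965 = 131020 - 66965 = 64055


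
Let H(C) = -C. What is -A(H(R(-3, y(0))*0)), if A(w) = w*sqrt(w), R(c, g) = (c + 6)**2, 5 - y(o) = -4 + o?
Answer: 0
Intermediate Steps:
y(o) = 9 - o (y(o) = 5 - (-4 + o) = 5 + (4 - o) = 9 - o)
R(c, g) = (6 + c)**2
A(w) = w**(3/2)
-A(H(R(-3, y(0))*0)) = -(-(6 - 3)**2*0)**(3/2) = -(-3**2*0)**(3/2) = -(-9*0)**(3/2) = -(-1*0)**(3/2) = -0**(3/2) = -1*0 = 0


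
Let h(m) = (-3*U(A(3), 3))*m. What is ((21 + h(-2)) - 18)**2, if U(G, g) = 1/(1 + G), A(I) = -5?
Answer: 9/4 ≈ 2.2500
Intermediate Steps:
h(m) = 3*m/4 (h(m) = (-3/(1 - 5))*m = (-3/(-4))*m = (-3*(-1/4))*m = 3*m/4)
((21 + h(-2)) - 18)**2 = ((21 + (3/4)*(-2)) - 18)**2 = ((21 - 3/2) - 18)**2 = (39/2 - 18)**2 = (3/2)**2 = 9/4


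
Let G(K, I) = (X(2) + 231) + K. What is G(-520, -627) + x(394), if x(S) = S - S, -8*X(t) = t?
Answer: -1157/4 ≈ -289.25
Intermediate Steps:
X(t) = -t/8
x(S) = 0
G(K, I) = 923/4 + K (G(K, I) = (-⅛*2 + 231) + K = (-¼ + 231) + K = 923/4 + K)
G(-520, -627) + x(394) = (923/4 - 520) + 0 = -1157/4 + 0 = -1157/4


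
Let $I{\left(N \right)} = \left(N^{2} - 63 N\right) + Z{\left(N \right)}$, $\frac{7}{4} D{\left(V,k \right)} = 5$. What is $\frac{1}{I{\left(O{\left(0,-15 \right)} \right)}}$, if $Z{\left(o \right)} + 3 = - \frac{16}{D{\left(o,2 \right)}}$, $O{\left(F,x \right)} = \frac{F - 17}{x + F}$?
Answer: $- \frac{225}{17711} \approx -0.012704$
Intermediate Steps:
$O{\left(F,x \right)} = \frac{-17 + F}{F + x}$
$D{\left(V,k \right)} = \frac{20}{7}$ ($D{\left(V,k \right)} = \frac{4}{7} \cdot 5 = \frac{20}{7}$)
$Z{\left(o \right)} = - \frac{43}{5}$ ($Z{\left(o \right)} = -3 - \frac{16}{\frac{20}{7}} = -3 - \frac{28}{5} = - \frac{43}{5}$)
$I{\left(N \right)} = - \frac{43}{5} + N^{2} - 63 N$ ($I{\left(N \right)} = \left(N^{2} - 63 N\right) - \frac{43}{5} = - \frac{43}{5} + N^{2} - 63 N$)
$\frac{1}{I{\left(O{\left(0,-15 \right)} \right)}} = \frac{1}{- \frac{43}{5} + \left(\frac{-17 + 0}{0 - 15}\right)^{2} - 63 \frac{-17 + 0}{0 - 15}} = \frac{1}{- \frac{43}{5} + \left(\frac{1}{-15} \left(-17\right)\right)^{2} - 63 \frac{1}{-15} \left(-17\right)} = \frac{1}{- \frac{43}{5} + \left(\left(- \frac{1}{15}\right) \left(-17\right)\right)^{2} - 63 \left(\left(- \frac{1}{15}\right) \left(-17\right)\right)} = \frac{1}{- \frac{43}{5} + \left(\frac{17}{15}\right)^{2} - \frac{357}{5}} = \frac{1}{- \frac{43}{5} + \frac{289}{225} - \frac{357}{5}} = \frac{1}{- \frac{17711}{225}} = - \frac{225}{17711}$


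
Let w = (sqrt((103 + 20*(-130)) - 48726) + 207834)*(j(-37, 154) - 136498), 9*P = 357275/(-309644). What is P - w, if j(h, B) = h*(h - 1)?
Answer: 78244065149590213/2786796 + 135092*I*sqrt(51223) ≈ 2.8077e+10 + 3.0575e+7*I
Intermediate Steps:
j(h, B) = h*(-1 + h)
P = -357275/2786796 (P = (357275/(-309644))/9 = (357275*(-1/309644))/9 = (1/9)*(-357275/309644) = -357275/2786796 ≈ -0.12820)
w = -28076710728 - 135092*I*sqrt(51223) (w = (sqrt((103 + 20*(-130)) - 48726) + 207834)*(-37*(-1 - 37) - 136498) = (sqrt((103 - 2600) - 48726) + 207834)*(-37*(-38) - 136498) = (sqrt(-2497 - 48726) + 207834)*(1406 - 136498) = (sqrt(-51223) + 207834)*(-135092) = (I*sqrt(51223) + 207834)*(-135092) = (207834 + I*sqrt(51223))*(-135092) = -28076710728 - 135092*I*sqrt(51223) ≈ -2.8077e+10 - 3.0575e+7*I)
P - w = -357275/2786796 - (-28076710728 - 135092*I*sqrt(51223)) = -357275/2786796 + (28076710728 + 135092*I*sqrt(51223)) = 78244065149590213/2786796 + 135092*I*sqrt(51223)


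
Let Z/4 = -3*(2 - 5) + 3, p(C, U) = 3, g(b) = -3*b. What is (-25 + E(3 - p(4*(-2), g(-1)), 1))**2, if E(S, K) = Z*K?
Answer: 529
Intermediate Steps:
Z = 48 (Z = 4*(-3*(2 - 5) + 3) = 4*(-3*(-3) + 3) = 4*(9 + 3) = 4*12 = 48)
E(S, K) = 48*K
(-25 + E(3 - p(4*(-2), g(-1)), 1))**2 = (-25 + 48*1)**2 = (-25 + 48)**2 = 23**2 = 529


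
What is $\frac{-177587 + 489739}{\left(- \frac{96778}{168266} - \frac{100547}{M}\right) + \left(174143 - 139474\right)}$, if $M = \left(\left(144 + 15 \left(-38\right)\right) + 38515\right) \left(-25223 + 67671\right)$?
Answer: $\frac{6065844326203550336}{673688676684450855} \approx 9.0039$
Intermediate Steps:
$M = 1616801872$ ($M = \left(\left(144 - 570\right) + 38515\right) 42448 = \left(-426 + 38515\right) 42448 = 38089 \cdot 42448 = 1616801872$)
$\frac{-177587 + 489739}{\left(- \frac{96778}{168266} - \frac{100547}{M}\right) + \left(174143 - 139474\right)} = \frac{-177587 + 489739}{\left(- \frac{96778}{168266} - \frac{100547}{1616801872}\right) + \left(174143 - 139474\right)} = \frac{312152}{\left(\left(-96778\right) \frac{1}{168266} - \frac{100547}{1616801872}\right) + 34669} = \frac{312152}{\left(- \frac{48389}{84133} - \frac{100547}{1616801872}\right) + 34669} = \frac{312152}{- \frac{11177697872137}{19432341699568} + 34669} = \frac{312152}{\frac{673688676684450855}{19432341699568}} = 312152 \cdot \frac{19432341699568}{673688676684450855} = \frac{6065844326203550336}{673688676684450855}$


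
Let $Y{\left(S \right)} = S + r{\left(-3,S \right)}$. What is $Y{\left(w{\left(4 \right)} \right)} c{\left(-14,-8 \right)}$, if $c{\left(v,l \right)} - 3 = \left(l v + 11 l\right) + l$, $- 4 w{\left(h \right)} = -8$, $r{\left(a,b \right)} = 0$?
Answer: $38$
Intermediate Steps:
$w{\left(h \right)} = 2$ ($w{\left(h \right)} = \left(- \frac{1}{4}\right) \left(-8\right) = 2$)
$c{\left(v,l \right)} = 3 + 12 l + l v$ ($c{\left(v,l \right)} = 3 + \left(\left(l v + 11 l\right) + l\right) = 3 + \left(\left(11 l + l v\right) + l\right) = 3 + \left(12 l + l v\right) = 3 + 12 l + l v$)
$Y{\left(S \right)} = S$ ($Y{\left(S \right)} = S + 0 = S$)
$Y{\left(w{\left(4 \right)} \right)} c{\left(-14,-8 \right)} = 2 \left(3 + 12 \left(-8\right) - -112\right) = 2 \left(3 - 96 + 112\right) = 2 \cdot 19 = 38$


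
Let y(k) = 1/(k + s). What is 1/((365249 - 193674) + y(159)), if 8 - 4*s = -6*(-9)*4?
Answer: 107/18358526 ≈ 5.8284e-6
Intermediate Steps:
s = -52 (s = 2 - (-6*(-9))*4/4 = 2 - 27*4/2 = 2 - ¼*216 = 2 - 54 = -52)
y(k) = 1/(-52 + k) (y(k) = 1/(k - 52) = 1/(-52 + k))
1/((365249 - 193674) + y(159)) = 1/((365249 - 193674) + 1/(-52 + 159)) = 1/(171575 + 1/107) = 1/(18358526/107) = 107/18358526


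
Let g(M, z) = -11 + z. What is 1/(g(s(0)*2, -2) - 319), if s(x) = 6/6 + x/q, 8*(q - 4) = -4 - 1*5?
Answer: -1/332 ≈ -0.0030120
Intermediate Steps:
q = 23/8 (q = 4 + (-4 - 1*5)/8 = 4 + (-4 - 5)/8 = 4 + (⅛)*(-9) = 4 - 9/8 = 23/8 ≈ 2.8750)
s(x) = 1 + 8*x/23 (s(x) = 6/6 + x/(23/8) = 6*(⅙) + x*(8/23) = 1 + 8*x/23)
1/(g(s(0)*2, -2) - 319) = 1/((-11 - 2) - 319) = 1/(-13 - 319) = 1/(-332) = -1/332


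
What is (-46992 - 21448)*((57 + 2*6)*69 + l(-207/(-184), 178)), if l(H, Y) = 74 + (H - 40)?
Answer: -328246795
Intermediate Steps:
l(H, Y) = 34 + H (l(H, Y) = 74 + (-40 + H) = 34 + H)
(-46992 - 21448)*((57 + 2*6)*69 + l(-207/(-184), 178)) = (-46992 - 21448)*((57 + 2*6)*69 + (34 - 207/(-184))) = -68440*((57 + 12)*69 + (34 - 207*(-1/184))) = -68440*(69*69 + (34 + 9/8)) = -68440*(4761 + 281/8) = -68440*38369/8 = -328246795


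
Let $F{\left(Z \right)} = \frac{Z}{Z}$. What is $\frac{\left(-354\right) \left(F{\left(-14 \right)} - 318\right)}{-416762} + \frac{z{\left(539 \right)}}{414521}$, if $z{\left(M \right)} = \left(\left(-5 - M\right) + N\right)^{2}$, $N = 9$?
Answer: $\frac{36385492936}{86378300501} \approx 0.42123$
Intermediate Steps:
$z{\left(M \right)} = \left(4 - M\right)^{2}$ ($z{\left(M \right)} = \left(\left(-5 - M\right) + 9\right)^{2} = \left(4 - M\right)^{2}$)
$F{\left(Z \right)} = 1$
$\frac{\left(-354\right) \left(F{\left(-14 \right)} - 318\right)}{-416762} + \frac{z{\left(539 \right)}}{414521} = \frac{\left(-354\right) \left(1 - 318\right)}{-416762} + \frac{\left(-4 + 539\right)^{2}}{414521} = \left(-354\right) \left(-317\right) \left(- \frac{1}{416762}\right) + 535^{2} \cdot \frac{1}{414521} = 112218 \left(- \frac{1}{416762}\right) + 286225 \cdot \frac{1}{414521} = - \frac{56109}{208381} + \frac{286225}{414521} = \frac{36385492936}{86378300501}$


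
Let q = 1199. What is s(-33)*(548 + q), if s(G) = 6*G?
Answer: -345906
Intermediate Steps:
s(-33)*(548 + q) = (6*(-33))*(548 + 1199) = -198*1747 = -345906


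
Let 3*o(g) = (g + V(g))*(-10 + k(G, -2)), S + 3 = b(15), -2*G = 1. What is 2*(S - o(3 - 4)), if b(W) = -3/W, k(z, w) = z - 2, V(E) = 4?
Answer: 93/5 ≈ 18.600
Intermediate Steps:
G = -½ (G = -½*1 = -½ ≈ -0.50000)
k(z, w) = -2 + z
S = -16/5 (S = -3 - 3/15 = -3 - 3*1/15 = -3 - ⅕ = -16/5 ≈ -3.2000)
o(g) = -50/3 - 25*g/6 (o(g) = ((g + 4)*(-10 + (-2 - ½)))/3 = ((4 + g)*(-10 - 5/2))/3 = ((4 + g)*(-25/2))/3 = (-50 - 25*g/2)/3 = -50/3 - 25*g/6)
2*(S - o(3 - 4)) = 2*(-16/5 - (-50/3 - 25*(3 - 4)/6)) = 2*(-16/5 - (-50/3 - 25/6*(-1))) = 2*(-16/5 - (-50/3 + 25/6)) = 2*(-16/5 - 1*(-25/2)) = 2*(-16/5 + 25/2) = 2*(93/10) = 93/5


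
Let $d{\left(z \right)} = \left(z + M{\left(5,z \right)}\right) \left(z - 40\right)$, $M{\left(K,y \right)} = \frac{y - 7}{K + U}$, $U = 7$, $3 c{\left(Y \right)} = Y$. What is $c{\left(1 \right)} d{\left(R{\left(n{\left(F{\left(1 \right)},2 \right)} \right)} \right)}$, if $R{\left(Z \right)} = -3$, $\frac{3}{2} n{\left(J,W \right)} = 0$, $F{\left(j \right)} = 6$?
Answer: $\frac{989}{18} \approx 54.944$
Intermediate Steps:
$c{\left(Y \right)} = \frac{Y}{3}$
$n{\left(J,W \right)} = 0$ ($n{\left(J,W \right)} = \frac{2}{3} \cdot 0 = 0$)
$M{\left(K,y \right)} = \frac{-7 + y}{7 + K}$ ($M{\left(K,y \right)} = \frac{y - 7}{K + 7} = \frac{-7 + y}{7 + K}$)
$d{\left(z \right)} = \left(-40 + z\right) \left(- \frac{7}{12} + \frac{13 z}{12}\right)$ ($d{\left(z \right)} = \left(z + \frac{-7 + z}{7 + 5}\right) \left(z - 40\right) = \left(z + \frac{-7 + z}{12}\right) \left(-40 + z\right) = \left(z + \left(- \frac{7}{12} + \frac{z}{12}\right)\right) \left(-40 + z\right) = \left(- \frac{7}{12} + \frac{13 z}{12}\right) \left(-40 + z\right) = \left(-40 + z\right) \left(- \frac{7}{12} + \frac{13 z}{12}\right)$)
$c{\left(1 \right)} d{\left(R{\left(n{\left(F{\left(1 \right)},2 \right)} \right)} \right)} = \frac{1}{3} \cdot 1 \left(\frac{70}{3} - - \frac{527}{4} + \frac{13 \left(-3\right)^{2}}{12}\right) = \frac{\frac{70}{3} + \frac{527}{4} + \frac{13}{12} \cdot 9}{3} = \frac{\frac{70}{3} + \frac{527}{4} + \frac{39}{4}}{3} = \frac{1}{3} \cdot \frac{989}{6} = \frac{989}{18}$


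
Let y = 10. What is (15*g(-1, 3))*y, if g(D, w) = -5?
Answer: -750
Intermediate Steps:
(15*g(-1, 3))*y = (15*(-5))*10 = -75*10 = -750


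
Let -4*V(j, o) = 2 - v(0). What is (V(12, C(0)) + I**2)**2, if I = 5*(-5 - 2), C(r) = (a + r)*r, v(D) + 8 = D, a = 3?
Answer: 5978025/4 ≈ 1.4945e+6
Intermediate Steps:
v(D) = -8 + D
C(r) = r*(3 + r) (C(r) = (3 + r)*r = r*(3 + r))
V(j, o) = -5/2 (V(j, o) = -(2 - (-8 + 0))/4 = -(2 - 1*(-8))/4 = -(2 + 8)/4 = -1/4*10 = -5/2)
I = -35 (I = 5*(-7) = -35)
(V(12, C(0)) + I**2)**2 = (-5/2 + (-35)**2)**2 = (-5/2 + 1225)**2 = (2445/2)**2 = 5978025/4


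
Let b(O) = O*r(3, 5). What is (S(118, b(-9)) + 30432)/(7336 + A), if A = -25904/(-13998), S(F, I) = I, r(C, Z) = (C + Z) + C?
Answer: 212300667/51357616 ≈ 4.1338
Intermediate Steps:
r(C, Z) = Z + 2*C
b(O) = 11*O (b(O) = O*(5 + 2*3) = O*(5 + 6) = O*11 = 11*O)
A = 12952/6999 (A = -25904*(-1/13998) = 12952/6999 ≈ 1.8505)
(S(118, b(-9)) + 30432)/(7336 + A) = (11*(-9) + 30432)/(7336 + 12952/6999) = (-99 + 30432)/(51357616/6999) = 30333*(6999/51357616) = 212300667/51357616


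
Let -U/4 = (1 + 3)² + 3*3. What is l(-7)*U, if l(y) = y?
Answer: 700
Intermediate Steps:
U = -100 (U = -4*((1 + 3)² + 3*3) = -4*(4² + 9) = -4*(16 + 9) = -4*25 = -100)
l(-7)*U = -7*(-100) = 700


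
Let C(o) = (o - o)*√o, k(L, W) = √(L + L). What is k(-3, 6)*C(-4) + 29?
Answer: 29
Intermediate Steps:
k(L, W) = √2*√L (k(L, W) = √(2*L) = √2*√L)
C(o) = 0 (C(o) = 0*√o = 0)
k(-3, 6)*C(-4) + 29 = (√2*√(-3))*0 + 29 = (√2*(I*√3))*0 + 29 = (I*√6)*0 + 29 = 0 + 29 = 29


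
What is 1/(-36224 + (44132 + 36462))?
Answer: 1/44370 ≈ 2.2538e-5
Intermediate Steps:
1/(-36224 + (44132 + 36462)) = 1/(-36224 + 80594) = 1/44370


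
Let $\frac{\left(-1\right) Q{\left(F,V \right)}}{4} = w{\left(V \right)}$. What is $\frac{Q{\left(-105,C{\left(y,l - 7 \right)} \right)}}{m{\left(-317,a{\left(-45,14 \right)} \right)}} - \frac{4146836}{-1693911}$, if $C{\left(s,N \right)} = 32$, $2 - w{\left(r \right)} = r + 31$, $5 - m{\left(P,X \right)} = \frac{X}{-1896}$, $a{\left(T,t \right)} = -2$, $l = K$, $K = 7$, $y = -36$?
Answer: $\frac{411473797036}{8027444229} \approx 51.258$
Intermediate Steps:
$l = 7$
$m{\left(P,X \right)} = 5 + \frac{X}{1896}$ ($m{\left(P,X \right)} = 5 - \frac{X}{-1896} = 5 - X \left(- \frac{1}{1896}\right) = 5 - - \frac{X}{1896} = 5 + \frac{X}{1896}$)
$w{\left(r \right)} = -29 - r$ ($w{\left(r \right)} = 2 - \left(r + 31\right) = 2 - \left(31 + r\right) = -29 - r$)
$Q{\left(F,V \right)} = 116 + 4 V$ ($Q{\left(F,V \right)} = - 4 \left(-29 - V\right) = 116 + 4 V$)
$\frac{Q{\left(-105,C{\left(y,l - 7 \right)} \right)}}{m{\left(-317,a{\left(-45,14 \right)} \right)}} - \frac{4146836}{-1693911} = \frac{116 + 4 \cdot 32}{5 + \frac{1}{1896} \left(-2\right)} - \frac{4146836}{-1693911} = \frac{116 + 128}{5 - \frac{1}{948}} - - \frac{4146836}{1693911} = \frac{244}{\frac{4739}{948}} + \frac{4146836}{1693911} = 244 \cdot \frac{948}{4739} + \frac{4146836}{1693911} = \frac{231312}{4739} + \frac{4146836}{1693911} = \frac{411473797036}{8027444229}$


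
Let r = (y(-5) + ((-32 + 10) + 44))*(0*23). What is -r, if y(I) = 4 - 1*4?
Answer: 0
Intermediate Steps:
y(I) = 0 (y(I) = 4 - 4 = 0)
r = 0 (r = (0 + ((-32 + 10) + 44))*(0*23) = (0 + (-22 + 44))*0 = (0 + 22)*0 = 22*0 = 0)
-r = -1*0 = 0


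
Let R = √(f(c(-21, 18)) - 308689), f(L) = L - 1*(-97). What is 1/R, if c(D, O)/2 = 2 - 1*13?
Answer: -I*√308614/308614 ≈ -0.0018001*I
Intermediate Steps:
c(D, O) = -22 (c(D, O) = 2*(2 - 1*13) = 2*(2 - 13) = 2*(-11) = -22)
f(L) = 97 + L (f(L) = L + 97 = 97 + L)
R = I*√308614 (R = √((97 - 22) - 308689) = √(75 - 308689) = √(-308614) = I*√308614 ≈ 555.53*I)
1/R = 1/(I*√308614) = -I*√308614/308614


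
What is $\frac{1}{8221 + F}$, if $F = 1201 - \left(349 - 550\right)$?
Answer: $\frac{1}{9623} \approx 0.00010392$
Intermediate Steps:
$F = 1402$ ($F = 1201 - \left(349 - 550\right) = 1201 - -201 = 1201 + 201 = 1402$)
$\frac{1}{8221 + F} = \frac{1}{8221 + 1402} = \frac{1}{9623}$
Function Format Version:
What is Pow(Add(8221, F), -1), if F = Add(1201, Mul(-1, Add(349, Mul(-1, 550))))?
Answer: Rational(1, 9623) ≈ 0.00010392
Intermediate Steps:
F = 1402 (F = Add(1201, Mul(-1, Add(349, -550))) = Add(1201, Mul(-1, -201)) = Add(1201, 201) = 1402)
Pow(Add(8221, F), -1) = Pow(Add(8221, 1402), -1) = Pow(9623, -1) = Rational(1, 9623)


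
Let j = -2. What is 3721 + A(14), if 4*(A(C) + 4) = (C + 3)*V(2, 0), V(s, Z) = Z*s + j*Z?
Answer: 3717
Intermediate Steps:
V(s, Z) = -2*Z + Z*s (V(s, Z) = Z*s - 2*Z = -2*Z + Z*s)
A(C) = -4 (A(C) = -4 + ((C + 3)*(0*(-2 + 2)))/4 = -4 + ((3 + C)*(0*0))/4 = -4 + ((3 + C)*0)/4 = -4 + (1/4)*0 = -4 + 0 = -4)
3721 + A(14) = 3721 - 4 = 3717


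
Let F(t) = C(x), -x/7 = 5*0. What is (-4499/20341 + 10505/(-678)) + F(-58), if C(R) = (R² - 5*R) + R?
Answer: -216732527/13791198 ≈ -15.715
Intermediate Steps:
x = 0 (x = -35*0 = -7*0 = 0)
C(R) = R² - 4*R
F(t) = 0 (F(t) = 0*(-4 + 0) = 0*(-4) = 0)
(-4499/20341 + 10505/(-678)) + F(-58) = (-4499/20341 + 10505/(-678)) + 0 = (-4499*1/20341 + 10505*(-1/678)) + 0 = (-4499/20341 - 10505/678) + 0 = -216732527/13791198 + 0 = -216732527/13791198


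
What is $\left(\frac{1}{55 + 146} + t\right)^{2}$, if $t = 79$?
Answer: $\frac{252174400}{40401} \approx 6241.8$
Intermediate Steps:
$\left(\frac{1}{55 + 146} + t\right)^{2} = \left(\frac{1}{55 + 146} + 79\right)^{2} = \left(\frac{1}{201} + 79\right)^{2} = \left(\frac{15880}{201}\right)^{2} = \frac{252174400}{40401}$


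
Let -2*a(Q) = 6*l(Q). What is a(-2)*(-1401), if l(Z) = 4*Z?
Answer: -33624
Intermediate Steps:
a(Q) = -12*Q (a(Q) = -3*4*Q = -12*Q)
a(-2)*(-1401) = -12*(-2)*(-1401) = 24*(-1401) = -33624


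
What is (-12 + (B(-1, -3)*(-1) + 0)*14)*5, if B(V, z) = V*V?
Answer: -130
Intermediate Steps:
B(V, z) = V**2
(-12 + (B(-1, -3)*(-1) + 0)*14)*5 = (-12 + ((-1)**2*(-1) + 0)*14)*5 = (-12 + (1*(-1) + 0)*14)*5 = (-12 + (-1 + 0)*14)*5 = (-12 - 1*14)*5 = (-12 - 14)*5 = -26*5 = -130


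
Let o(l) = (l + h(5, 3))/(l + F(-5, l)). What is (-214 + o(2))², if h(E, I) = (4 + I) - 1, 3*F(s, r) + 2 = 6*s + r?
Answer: 46225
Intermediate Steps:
F(s, r) = -⅔ + 2*s + r/3 (F(s, r) = -⅔ + (6*s + r)/3 = -⅔ + (r + 6*s)/3 = -⅔ + (2*s + r/3) = -⅔ + 2*s + r/3)
h(E, I) = 3 + I
o(l) = (6 + l)/(-32/3 + 4*l/3) (o(l) = (l + (3 + 3))/(l + (-⅔ + 2*(-5) + l/3)) = (l + 6)/(l + (-⅔ - 10 + l/3)) = (6 + l)/(l + (-32/3 + l/3)) = (6 + l)/(-32/3 + 4*l/3))
(-214 + o(2))² = (-214 + 3*(6 + 2)/(4*(-8 + 2)))² = (-214 + (¾)*8/(-6))² = (-214 + (¾)*(-⅙)*8)² = (-214 - 1)² = (-215)² = 46225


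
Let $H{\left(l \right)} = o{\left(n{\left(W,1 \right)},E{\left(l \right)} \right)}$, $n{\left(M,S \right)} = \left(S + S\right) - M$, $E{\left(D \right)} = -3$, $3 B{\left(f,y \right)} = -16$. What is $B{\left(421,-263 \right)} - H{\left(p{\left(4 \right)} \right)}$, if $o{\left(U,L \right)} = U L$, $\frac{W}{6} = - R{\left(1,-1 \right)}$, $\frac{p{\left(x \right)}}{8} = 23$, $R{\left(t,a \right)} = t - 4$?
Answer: $- \frac{160}{3} \approx -53.333$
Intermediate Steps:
$B{\left(f,y \right)} = - \frac{16}{3}$ ($B{\left(f,y \right)} = \frac{1}{3} \left(-16\right) = - \frac{16}{3}$)
$R{\left(t,a \right)} = -4 + t$
$p{\left(x \right)} = 184$ ($p{\left(x \right)} = 8 \cdot 23 = 184$)
$W = 18$ ($W = 6 \left(- (-4 + 1)\right) = 6 \left(\left(-1\right) \left(-3\right)\right) = 6 \cdot 3 = 18$)
$n{\left(M,S \right)} = - M + 2 S$ ($n{\left(M,S \right)} = 2 S - M = - M + 2 S$)
$o{\left(U,L \right)} = L U$
$H{\left(l \right)} = 48$ ($H{\left(l \right)} = - 3 \left(\left(-1\right) 18 + 2 \cdot 1\right) = - 3 \left(-18 + 2\right) = \left(-3\right) \left(-16\right) = 48$)
$B{\left(421,-263 \right)} - H{\left(p{\left(4 \right)} \right)} = - \frac{16}{3} - 48 = - \frac{160}{3}$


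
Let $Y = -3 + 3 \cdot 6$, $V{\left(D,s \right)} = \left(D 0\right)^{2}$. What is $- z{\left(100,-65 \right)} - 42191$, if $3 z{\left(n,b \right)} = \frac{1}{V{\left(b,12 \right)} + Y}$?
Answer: $- \frac{1898596}{45} \approx -42191.0$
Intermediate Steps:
$V{\left(D,s \right)} = 0$ ($V{\left(D,s \right)} = 0^{2} = 0$)
$Y = 15$ ($Y = -3 + 18 = 15$)
$z{\left(n,b \right)} = \frac{1}{45}$ ($z{\left(n,b \right)} = \frac{1}{3 \left(0 + 15\right)} = \frac{1}{3 \cdot 15} = \frac{1}{3} \cdot \frac{1}{15} = \frac{1}{45}$)
$- z{\left(100,-65 \right)} - 42191 = \left(-1\right) \frac{1}{45} - 42191 = - \frac{1}{45} - 42191 = - \frac{1898596}{45}$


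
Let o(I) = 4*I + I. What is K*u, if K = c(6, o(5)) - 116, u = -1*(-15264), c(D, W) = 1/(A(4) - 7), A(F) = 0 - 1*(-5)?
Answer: -1778256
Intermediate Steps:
A(F) = 5 (A(F) = 0 + 5 = 5)
o(I) = 5*I
c(D, W) = -½ (c(D, W) = 1/(5 - 7) = 1/(-2) = -½)
u = 15264
K = -233/2 (K = -½ - 116 = -233/2 ≈ -116.50)
K*u = -233/2*15264 = -1778256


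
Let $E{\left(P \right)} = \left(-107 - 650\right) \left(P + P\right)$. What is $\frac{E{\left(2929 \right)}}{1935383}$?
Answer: $- \frac{4434506}{1935383} \approx -2.2913$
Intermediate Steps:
$E{\left(P \right)} = - 1514 P$ ($E{\left(P \right)} = - 757 \cdot 2 P = - 1514 P$)
$\frac{E{\left(2929 \right)}}{1935383} = \frac{\left(-1514\right) 2929}{1935383} = \left(-4434506\right) \frac{1}{1935383} = - \frac{4434506}{1935383}$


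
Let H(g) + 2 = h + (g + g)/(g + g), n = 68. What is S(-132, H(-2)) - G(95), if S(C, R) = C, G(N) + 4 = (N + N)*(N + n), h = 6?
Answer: -31098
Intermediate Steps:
G(N) = -4 + 2*N*(68 + N) (G(N) = -4 + (N + N)*(N + 68) = -4 + (2*N)*(68 + N) = -4 + 2*N*(68 + N))
H(g) = 5 (H(g) = -2 + (6 + (g + g)/(g + g)) = -2 + (6 + (2*g)/((2*g))) = -2 + (6 + (2*g)*(1/(2*g))) = -2 + (6 + 1) = -2 + 7 = 5)
S(-132, H(-2)) - G(95) = -132 - (-4 + 2*95² + 136*95) = -132 - (-4 + 2*9025 + 12920) = -132 - (-4 + 18050 + 12920) = -132 - 1*30966 = -132 - 30966 = -31098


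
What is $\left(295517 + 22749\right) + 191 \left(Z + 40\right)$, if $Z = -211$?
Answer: $285605$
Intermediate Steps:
$\left(295517 + 22749\right) + 191 \left(Z + 40\right) = \left(295517 + 22749\right) + 191 \left(-211 + 40\right) = 318266 + 191 \left(-171\right) = 318266 - 32661 = 285605$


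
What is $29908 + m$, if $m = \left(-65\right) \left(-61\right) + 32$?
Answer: $33905$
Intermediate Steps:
$m = 3997$ ($m = 3965 + 32 = 3997$)
$29908 + m = 29908 + 3997 = 33905$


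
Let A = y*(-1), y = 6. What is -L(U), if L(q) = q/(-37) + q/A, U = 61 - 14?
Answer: 2021/222 ≈ 9.1036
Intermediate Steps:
A = -6 (A = 6*(-1) = -6)
U = 47
L(q) = -43*q/222 (L(q) = q/(-37) + q/(-6) = q*(-1/37) + q*(-⅙) = -q/37 - q/6 = -43*q/222)
-L(U) = -(-43)*47/222 = -1*(-2021/222) = 2021/222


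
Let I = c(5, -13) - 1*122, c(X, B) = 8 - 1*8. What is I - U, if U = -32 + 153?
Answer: -243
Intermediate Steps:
c(X, B) = 0 (c(X, B) = 8 - 8 = 0)
U = 121
I = -122 (I = 0 - 1*122 = 0 - 122 = -122)
I - U = -122 - 1*121 = -122 - 121 = -243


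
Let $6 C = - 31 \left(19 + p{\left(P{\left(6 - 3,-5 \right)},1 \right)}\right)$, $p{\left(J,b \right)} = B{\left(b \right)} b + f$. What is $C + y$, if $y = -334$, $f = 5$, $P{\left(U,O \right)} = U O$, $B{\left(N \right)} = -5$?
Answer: $- \frac{2593}{6} \approx -432.17$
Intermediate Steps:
$P{\left(U,O \right)} = O U$
$p{\left(J,b \right)} = 5 - 5 b$ ($p{\left(J,b \right)} = - 5 b + 5 = 5 - 5 b$)
$C = - \frac{589}{6}$ ($C = \frac{\left(-31\right) \left(19 + \left(5 - 5\right)\right)}{6} = \frac{\left(-31\right) \left(19 + 0\right)}{6} = \frac{\left(-31\right) 19}{6} = \frac{1}{6} \left(-589\right) = - \frac{589}{6} \approx -98.167$)
$C + y = - \frac{589}{6} - 334 = - \frac{2593}{6}$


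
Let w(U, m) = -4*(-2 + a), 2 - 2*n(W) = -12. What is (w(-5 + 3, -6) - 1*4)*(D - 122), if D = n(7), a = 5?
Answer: 1840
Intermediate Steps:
n(W) = 7 (n(W) = 1 - ½*(-12) = 1 + 6 = 7)
w(U, m) = -12 (w(U, m) = -4*(-2 + 5) = -4*3 = -12)
D = 7
(w(-5 + 3, -6) - 1*4)*(D - 122) = (-12 - 1*4)*(7 - 122) = (-12 - 4)*(-115) = -16*(-115) = 1840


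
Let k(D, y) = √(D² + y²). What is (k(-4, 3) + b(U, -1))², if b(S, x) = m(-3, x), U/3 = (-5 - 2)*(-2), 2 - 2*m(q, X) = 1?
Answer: 121/4 ≈ 30.250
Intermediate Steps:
m(q, X) = ½ (m(q, X) = 1 - ½*1 = 1 - ½ = ½)
U = 42 (U = 3*((-5 - 2)*(-2)) = 3*(-7*(-2)) = 3*14 = 42)
b(S, x) = ½
(k(-4, 3) + b(U, -1))² = (√((-4)² + 3²) + ½)² = (√(16 + 9) + ½)² = (√25 + ½)² = (5 + ½)² = (11/2)² = 121/4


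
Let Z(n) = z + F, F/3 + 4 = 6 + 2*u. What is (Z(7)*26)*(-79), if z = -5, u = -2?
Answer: 22594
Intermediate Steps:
F = -6 (F = -12 + 3*(6 + 2*(-2)) = -12 + 3*(6 - 4) = -12 + 3*2 = -12 + 6 = -6)
Z(n) = -11 (Z(n) = -5 - 6 = -11)
(Z(7)*26)*(-79) = -11*26*(-79) = -286*(-79) = 22594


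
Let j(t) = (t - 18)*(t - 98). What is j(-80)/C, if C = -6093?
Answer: -17444/6093 ≈ -2.8630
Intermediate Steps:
j(t) = (-98 + t)*(-18 + t) (j(t) = (-18 + t)*(-98 + t) = (-98 + t)*(-18 + t))
j(-80)/C = (1764 + (-80)² - 116*(-80))/(-6093) = (1764 + 6400 + 9280)*(-1/6093) = 17444*(-1/6093) = -17444/6093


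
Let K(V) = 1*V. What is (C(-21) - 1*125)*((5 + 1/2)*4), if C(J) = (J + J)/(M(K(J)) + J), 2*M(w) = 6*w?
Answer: -2739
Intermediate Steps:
K(V) = V
M(w) = 3*w (M(w) = (6*w)/2 = 3*w)
C(J) = 1/2 (C(J) = (J + J)/(3*J + J) = (2*J)/((4*J)) = (2*J)*(1/(4*J)) = 1/2)
(C(-21) - 1*125)*((5 + 1/2)*4) = (1/2 - 1*125)*((5 + 1/2)*4) = (1/2 - 125)*((5 + 1/2)*4) = -2739*4/4 = -249/2*22 = -2739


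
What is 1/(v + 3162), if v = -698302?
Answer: -1/695140 ≈ -1.4386e-6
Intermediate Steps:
1/(v + 3162) = 1/(-698302 + 3162) = 1/(-695140) = -1/695140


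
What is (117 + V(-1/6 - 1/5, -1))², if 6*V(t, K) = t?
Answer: 443060401/32400 ≈ 13675.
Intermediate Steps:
V(t, K) = t/6
(117 + V(-1/6 - 1/5, -1))² = (117 + (-1/6 - 1/5)/6)² = (117 + (-1*⅙ - 1*⅕)/6)² = (117 + (-⅙ - ⅕)/6)² = (117 + (⅙)*(-11/30))² = (117 - 11/180)² = (21049/180)² = 443060401/32400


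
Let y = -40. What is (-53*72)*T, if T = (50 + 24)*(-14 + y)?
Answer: 15248736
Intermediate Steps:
T = -3996 (T = (50 + 24)*(-14 - 40) = 74*(-54) = -3996)
(-53*72)*T = -53*72*(-3996) = -3816*(-3996) = 15248736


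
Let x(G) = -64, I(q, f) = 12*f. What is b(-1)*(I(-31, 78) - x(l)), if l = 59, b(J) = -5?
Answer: -5000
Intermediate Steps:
b(-1)*(I(-31, 78) - x(l)) = -5*(12*78 - 1*(-64)) = -5*(936 + 64) = -5*1000 = -5000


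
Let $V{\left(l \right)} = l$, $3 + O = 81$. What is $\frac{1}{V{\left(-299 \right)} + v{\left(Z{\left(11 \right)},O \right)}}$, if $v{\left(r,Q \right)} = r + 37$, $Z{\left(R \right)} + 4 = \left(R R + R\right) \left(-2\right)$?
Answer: $- \frac{1}{530} \approx -0.0018868$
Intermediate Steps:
$O = 78$ ($O = -3 + 81 = 78$)
$Z{\left(R \right)} = -4 - 2 R - 2 R^{2}$ ($Z{\left(R \right)} = -4 + \left(R R + R\right) \left(-2\right) = -4 + \left(R^{2} + R\right) \left(-2\right) = -4 + \left(R + R^{2}\right) \left(-2\right) = -4 - \left(2 R + 2 R^{2}\right) = -4 - 2 R - 2 R^{2}$)
$v{\left(r,Q \right)} = 37 + r$
$\frac{1}{V{\left(-299 \right)} + v{\left(Z{\left(11 \right)},O \right)}} = \frac{1}{-299 + \left(37 - \left(26 + 242\right)\right)} = \frac{1}{-299 + \left(37 - 268\right)} = \frac{1}{-299 - 231} = \frac{1}{-530} = - \frac{1}{530}$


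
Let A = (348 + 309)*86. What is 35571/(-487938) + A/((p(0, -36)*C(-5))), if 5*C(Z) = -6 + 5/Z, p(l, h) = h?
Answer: 638140743/569261 ≈ 1121.0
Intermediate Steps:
C(Z) = -6/5 + 1/Z (C(Z) = (-6 + 5/Z)/5 = -6/5 + 1/Z)
A = 56502 (A = 657*86 = 56502)
35571/(-487938) + A/((p(0, -36)*C(-5))) = 35571/(-487938) + 56502/((-36*(-6/5 + 1/(-5)))) = 35571*(-1/487938) + 56502/((-36*(-6/5 - ⅕))) = -11857/162646 + 56502/((-36*(-7/5))) = -11857/162646 + 56502/(252/5) = -11857/162646 + 56502*(5/252) = -11857/162646 + 15695/14 = 638140743/569261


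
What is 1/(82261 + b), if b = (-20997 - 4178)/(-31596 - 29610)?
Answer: 61206/5034891941 ≈ 1.2156e-5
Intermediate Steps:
b = 25175/61206 (b = -25175/(-61206) = -25175*(-1/61206) = 25175/61206 ≈ 0.41132)
1/(82261 + b) = 1/(82261 + 25175/61206) = 1/(5034891941/61206) = 61206/5034891941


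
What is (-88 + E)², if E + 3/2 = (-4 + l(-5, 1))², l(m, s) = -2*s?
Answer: 11449/4 ≈ 2862.3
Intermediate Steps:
E = 69/2 (E = -3/2 + (-4 - 2*1)² = -3/2 + (-4 - 2)² = -3/2 + (-6)² = -3/2 + 36 = 69/2 ≈ 34.500)
(-88 + E)² = (-88 + 69/2)² = (-107/2)² = 11449/4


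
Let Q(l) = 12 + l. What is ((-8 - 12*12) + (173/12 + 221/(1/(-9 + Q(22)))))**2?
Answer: 4179493201/144 ≈ 2.9024e+7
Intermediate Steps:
((-8 - 12*12) + (173/12 + 221/(1/(-9 + Q(22)))))**2 = ((-8 - 12*12) + (173/12 + 221/(1/(-9 + (12 + 22)))))**2 = ((-8 - 144) + (173*(1/12) + 221/(1/(-9 + 34))))**2 = (-152 + (173/12 + 221/(1/25)))**2 = (-152 + (173/12 + 221*25))**2 = (-152 + (173/12 + 5525))**2 = (-152 + 66473/12)**2 = (64649/12)**2 = 4179493201/144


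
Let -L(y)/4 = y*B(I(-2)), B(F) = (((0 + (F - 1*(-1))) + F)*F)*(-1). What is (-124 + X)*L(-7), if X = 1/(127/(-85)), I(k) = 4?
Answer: 15959664/127 ≈ 1.2567e+5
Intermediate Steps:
B(F) = -F*(1 + 2*F) (B(F) = (((0 + (F + 1)) + F)*F)*(-1) = (((0 + (1 + F)) + F)*F)*(-1) = (((1 + F) + F)*F)*(-1) = ((1 + 2*F)*F)*(-1) = (F*(1 + 2*F))*(-1) = -F*(1 + 2*F))
L(y) = 144*y (L(y) = -4*y*(-1*4*(1 + 2*4)) = -4*y*(-1*4*(1 + 8)) = -4*y*(-1*4*9) = -4*y*(-36) = -(-144)*y = 144*y)
X = -85/127 (X = 1/(127*(-1/85)) = 1/(-127/85) = -85/127 ≈ -0.66929)
(-124 + X)*L(-7) = (-124 - 85/127)*(144*(-7)) = -15833/127*(-1008) = 15959664/127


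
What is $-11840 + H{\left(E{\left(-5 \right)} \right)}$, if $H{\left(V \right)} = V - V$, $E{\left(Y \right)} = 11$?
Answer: $-11840$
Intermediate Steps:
$H{\left(V \right)} = 0$
$-11840 + H{\left(E{\left(-5 \right)} \right)} = -11840 + 0 = -11840$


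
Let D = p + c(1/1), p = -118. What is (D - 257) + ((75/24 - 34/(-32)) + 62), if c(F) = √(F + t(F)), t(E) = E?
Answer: -4941/16 + √2 ≈ -307.40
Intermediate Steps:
c(F) = √2*√F (c(F) = √(F + F) = √(2*F) = √2*√F)
D = -118 + √2 (D = -118 + √2*√(1/1) = -118 + √2*√1 = -118 + √2*1 = -118 + √2 ≈ -116.59)
(D - 257) + ((75/24 - 34/(-32)) + 62) = ((-118 + √2) - 257) + ((75/24 - 34/(-32)) + 62) = (-375 + √2) + ((75*(1/24) - 34*(-1/32)) + 62) = (-375 + √2) + ((25/8 + 17/16) + 62) = (-375 + √2) + (67/16 + 62) = (-375 + √2) + 1059/16 = -4941/16 + √2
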